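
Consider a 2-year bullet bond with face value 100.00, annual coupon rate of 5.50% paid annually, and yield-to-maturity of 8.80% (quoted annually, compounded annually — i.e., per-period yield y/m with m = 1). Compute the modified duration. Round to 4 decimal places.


Coupon per period c = face * coupon_rate / m = 5.500000
Periods per year m = 1; per-period yield y/m = 0.088000
Number of cashflows N = 2
Cashflows (t years, CF_t, discount factor 1/(1+y/m)^(m*t), PV):
  t = 1.0000: CF_t = 5.500000, DF = 0.919118, PV = 5.055147
  t = 2.0000: CF_t = 105.500000, DF = 0.844777, PV = 89.124000
Price P = sum_t PV_t = 94.179147
First compute Macaulay numerator sum_t t * PV_t:
  t * PV_t at t = 1.0000: 5.055147
  t * PV_t at t = 2.0000: 178.248000
Macaulay duration D = 183.303147 / 94.179147 = 1.946324
Modified duration = D / (1 + y/m) = 1.946324 / (1 + 0.088000) = 1.788901

Answer: Modified duration = 1.7889


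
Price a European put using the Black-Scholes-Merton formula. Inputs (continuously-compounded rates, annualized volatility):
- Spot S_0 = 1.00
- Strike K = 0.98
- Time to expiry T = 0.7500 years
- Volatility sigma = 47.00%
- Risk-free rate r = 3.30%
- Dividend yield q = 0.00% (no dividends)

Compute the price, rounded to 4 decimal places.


d1 = (ln(S/K) + (r - q + 0.5*sigma^2) * T) / (sigma * sqrt(T)) = 0.31395622
d2 = d1 - sigma * sqrt(T) = -0.09307572
exp(-rT) = 0.97555377; exp(-qT) = 1.00000000
P = K * exp(-rT) * N(-d2) - S_0 * exp(-qT) * N(-d1)
N(-d1) = 0.37677715; N(-d2) = 0.53707830
P = 0.9800 * 0.97555377 * 0.53707830 - 1.0000 * 1.00000000 * 0.37677715 = 0.1367

Answer: Price = 0.1367


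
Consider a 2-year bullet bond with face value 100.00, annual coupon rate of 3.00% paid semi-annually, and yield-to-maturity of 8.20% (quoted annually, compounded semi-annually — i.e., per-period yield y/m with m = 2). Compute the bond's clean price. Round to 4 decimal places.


Answer: Price = 90.5845

Derivation:
Coupon per period c = face * coupon_rate / m = 1.500000
Periods per year m = 2; per-period yield y/m = 0.041000
Number of cashflows N = 4
Cashflows (t years, CF_t, discount factor 1/(1+y/m)^(m*t), PV):
  t = 0.5000: CF_t = 1.500000, DF = 0.960615, PV = 1.440922
  t = 1.0000: CF_t = 1.500000, DF = 0.922781, PV = 1.384171
  t = 1.5000: CF_t = 1.500000, DF = 0.886437, PV = 1.329655
  t = 2.0000: CF_t = 101.500000, DF = 0.851524, PV = 86.429724
Price P = sum_t PV_t = 90.584472


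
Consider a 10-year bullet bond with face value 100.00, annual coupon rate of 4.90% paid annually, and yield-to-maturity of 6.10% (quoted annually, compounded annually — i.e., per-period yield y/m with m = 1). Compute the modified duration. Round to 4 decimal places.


Answer: Modified duration = 7.5758

Derivation:
Coupon per period c = face * coupon_rate / m = 4.900000
Periods per year m = 1; per-period yield y/m = 0.061000
Number of cashflows N = 10
Cashflows (t years, CF_t, discount factor 1/(1+y/m)^(m*t), PV):
  t = 1.0000: CF_t = 4.900000, DF = 0.942507, PV = 4.618285
  t = 2.0000: CF_t = 4.900000, DF = 0.888320, PV = 4.352766
  t = 3.0000: CF_t = 4.900000, DF = 0.837247, PV = 4.102513
  t = 4.0000: CF_t = 4.900000, DF = 0.789112, PV = 3.866647
  t = 5.0000: CF_t = 4.900000, DF = 0.743743, PV = 3.644342
  t = 6.0000: CF_t = 4.900000, DF = 0.700983, PV = 3.434818
  t = 7.0000: CF_t = 4.900000, DF = 0.660682, PV = 3.237341
  t = 8.0000: CF_t = 4.900000, DF = 0.622697, PV = 3.051216
  t = 9.0000: CF_t = 4.900000, DF = 0.586897, PV = 2.875793
  t = 10.0000: CF_t = 104.900000, DF = 0.553154, PV = 58.025868
Price P = sum_t PV_t = 91.209589
First compute Macaulay numerator sum_t t * PV_t:
  t * PV_t at t = 1.0000: 4.618285
  t * PV_t at t = 2.0000: 8.705532
  t * PV_t at t = 3.0000: 12.307538
  t * PV_t at t = 4.0000: 15.466589
  t * PV_t at t = 5.0000: 18.221711
  t * PV_t at t = 6.0000: 20.608910
  t * PV_t at t = 7.0000: 22.661384
  t * PV_t at t = 8.0000: 24.409731
  t * PV_t at t = 9.0000: 25.882137
  t * PV_t at t = 10.0000: 580.258685
Macaulay duration D = 733.140502 / 91.209589 = 8.037976
Modified duration = D / (1 + y/m) = 8.037976 / (1 + 0.061000) = 7.575849


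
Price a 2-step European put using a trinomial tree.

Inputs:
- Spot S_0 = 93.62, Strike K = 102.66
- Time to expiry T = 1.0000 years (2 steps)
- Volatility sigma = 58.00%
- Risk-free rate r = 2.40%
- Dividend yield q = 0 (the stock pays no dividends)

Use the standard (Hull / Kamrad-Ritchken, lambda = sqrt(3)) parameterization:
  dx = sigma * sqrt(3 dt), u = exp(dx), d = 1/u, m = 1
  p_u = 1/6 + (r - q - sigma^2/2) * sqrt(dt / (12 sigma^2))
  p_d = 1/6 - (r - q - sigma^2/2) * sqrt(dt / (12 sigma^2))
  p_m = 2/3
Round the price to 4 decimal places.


Answer: Price = V(0,0) = 24.0937

Derivation:
dt = T/N = 0.500000; dx = sigma*sqrt(3*dt) = 0.710352
u = exp(dx) = 2.034707; d = 1/u = 0.491471
p_u = 0.115917, p_m = 0.666667, p_d = 0.217416
Discount per step: exp(-r*dt) = 0.988072
Stock lattice S(k, j) with j the centered position index:
  k=0: S(0,+0) = 93.6200
  k=1: S(1,-1) = 46.0115; S(1,+0) = 93.6200; S(1,+1) = 190.4893
  k=2: S(2,-2) = 22.6133; S(2,-1) = 46.0115; S(2,+0) = 93.6200; S(2,+1) = 190.4893; S(2,+2) = 387.5900
Terminal payoffs V(N, j) = max(K - S_T, 0):
  V(2,-2) = 80.046660; V(2,-1) = 56.648470; V(2,+0) = 9.040000; V(2,+1) = 0.000000; V(2,+2) = 0.000000
Backward induction: V(k, j) = exp(-r*dt) * [p_u * V(k+1, j+1) + p_m * V(k+1, j) + p_d * V(k+1, j-1)]
  V(1,-1) = exp(-r*dt) * [p_u*9.040000 + p_m*56.648470 + p_d*80.046660] = 55.546403
  V(1,+0) = exp(-r*dt) * [p_u*0.000000 + p_m*9.040000 + p_d*56.648470] = 18.124159
  V(1,+1) = exp(-r*dt) * [p_u*0.000000 + p_m*0.000000 + p_d*9.040000] = 1.941998
  V(0,+0) = exp(-r*dt) * [p_u*1.941998 + p_m*18.124159 + p_d*55.546403] = 24.093703


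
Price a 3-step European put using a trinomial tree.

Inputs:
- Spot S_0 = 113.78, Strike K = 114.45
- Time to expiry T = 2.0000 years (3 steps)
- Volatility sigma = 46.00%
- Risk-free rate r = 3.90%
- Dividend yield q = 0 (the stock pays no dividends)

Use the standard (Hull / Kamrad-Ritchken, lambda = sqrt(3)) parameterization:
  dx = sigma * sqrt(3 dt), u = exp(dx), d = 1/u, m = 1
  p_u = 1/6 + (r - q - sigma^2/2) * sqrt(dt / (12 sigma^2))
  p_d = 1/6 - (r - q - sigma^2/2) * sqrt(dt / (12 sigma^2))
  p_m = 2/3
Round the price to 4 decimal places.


dt = T/N = 0.666667; dx = sigma*sqrt(3*dt) = 0.650538
u = exp(dx) = 1.916572; d = 1/u = 0.521765
p_u = 0.132439, p_m = 0.666667, p_d = 0.200895
Discount per step: exp(-r*dt) = 0.974335
Stock lattice S(k, j) with j the centered position index:
  k=0: S(0,+0) = 113.7800
  k=1: S(1,-1) = 59.3664; S(1,+0) = 113.7800; S(1,+1) = 218.0676
  k=2: S(2,-2) = 30.9753; S(2,-1) = 59.3664; S(2,+0) = 113.7800; S(2,+1) = 218.0676; S(2,+2) = 417.9422
  k=3: S(3,-3) = 16.1618; S(3,-2) = 30.9753; S(3,-1) = 59.3664; S(3,+0) = 113.7800; S(3,+1) = 218.0676; S(3,+2) = 417.9422; S(3,+3) = 801.0164
Terminal payoffs V(N, j) = max(K - S_T, 0):
  V(3,-3) = 98.288174; V(3,-2) = 83.474695; V(3,-1) = 55.083593; V(3,+0) = 0.670000; V(3,+1) = 0.000000; V(3,+2) = 0.000000; V(3,+3) = 0.000000
Backward induction: V(k, j) = exp(-r*dt) * [p_u * V(k+1, j+1) + p_m * V(k+1, j) + p_d * V(k+1, j-1)]
  V(2,-2) = exp(-r*dt) * [p_u*55.083593 + p_m*83.474695 + p_d*98.288174] = 80.568321
  V(2,-1) = exp(-r*dt) * [p_u*0.670000 + p_m*55.083593 + p_d*83.474695] = 52.205611
  V(2,+0) = exp(-r*dt) * [p_u*0.000000 + p_m*0.670000 + p_d*55.083593] = 11.217199
  V(2,+1) = exp(-r*dt) * [p_u*0.000000 + p_m*0.000000 + p_d*0.670000] = 0.131145
  V(2,+2) = exp(-r*dt) * [p_u*0.000000 + p_m*0.000000 + p_d*0.000000] = 0.000000
  V(1,-1) = exp(-r*dt) * [p_u*11.217199 + p_m*52.205611 + p_d*80.568321] = 51.128314
  V(1,+0) = exp(-r*dt) * [p_u*0.131145 + p_m*11.217199 + p_d*52.205611] = 17.521793
  V(1,+1) = exp(-r*dt) * [p_u*0.000000 + p_m*0.131145 + p_d*11.217199] = 2.280827
  V(0,+0) = exp(-r*dt) * [p_u*2.280827 + p_m*17.521793 + p_d*51.128314] = 21.683510

Answer: Price = V(0,0) = 21.6835


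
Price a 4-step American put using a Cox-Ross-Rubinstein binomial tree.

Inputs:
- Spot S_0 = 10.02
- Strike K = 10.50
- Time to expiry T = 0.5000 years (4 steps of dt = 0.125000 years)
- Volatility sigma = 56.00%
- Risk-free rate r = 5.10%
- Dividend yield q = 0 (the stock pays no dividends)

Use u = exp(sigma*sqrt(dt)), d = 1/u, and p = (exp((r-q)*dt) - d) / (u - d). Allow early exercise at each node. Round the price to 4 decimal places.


dt = T/N = 0.125000
u = exp(sigma*sqrt(dt)) = 1.218950; d = 1/u = 0.820378
p = (exp((r-q)*dt) - d) / (u - d) = 0.466709
Discount per step: exp(-r*dt) = 0.993645
Stock lattice S(k, i) with i counting down-moves:
  k=0: S(0,0) = 10.0200
  k=1: S(1,0) = 12.2139; S(1,1) = 8.2202
  k=2: S(2,0) = 14.8881; S(2,1) = 10.0200; S(2,2) = 6.7437
  k=3: S(3,0) = 18.1479; S(3,1) = 12.2139; S(3,2) = 8.2202; S(3,3) = 5.5324
  k=4: S(4,0) = 22.1213; S(4,1) = 14.8881; S(4,2) = 10.0200; S(4,3) = 6.7437; S(4,4) = 4.5386
Terminal payoffs V(N, i) = max(K - S_T, 0):
  V(4,0) = 0.000000; V(4,1) = 0.000000; V(4,2) = 0.480000; V(4,3) = 3.756337; V(4,4) = 5.961378
Backward induction: V(k, i) = exp(-r*dt) * [p * V(k+1, i) + (1-p) * V(k+1, i+1)]; then take max(V_cont, immediate exercise) for American.
  V(3,0) = exp(-r*dt) * [p*0.000000 + (1-p)*0.000000] = 0.000000; exercise = 0.000000; V(3,0) = max -> 0.000000
  V(3,1) = exp(-r*dt) * [p*0.000000 + (1-p)*0.480000] = 0.254353; exercise = 0.000000; V(3,1) = max -> 0.254353
  V(3,2) = exp(-r*dt) * [p*0.480000 + (1-p)*3.756337] = 2.213086; exercise = 2.279811; V(3,2) = max -> 2.279811
  V(3,3) = exp(-r*dt) * [p*3.756337 + (1-p)*5.961378] = 4.900921; exercise = 4.967646; V(3,3) = max -> 4.967646
  V(2,0) = exp(-r*dt) * [p*0.000000 + (1-p)*0.254353] = 0.134782; exercise = 0.000000; V(2,0) = max -> 0.134782
  V(2,1) = exp(-r*dt) * [p*0.254353 + (1-p)*2.279811] = 1.326030; exercise = 0.480000; V(2,1) = max -> 1.326030
  V(2,2) = exp(-r*dt) * [p*2.279811 + (1-p)*4.967646] = 3.689612; exercise = 3.756337; V(2,2) = max -> 3.756337
  V(1,0) = exp(-r*dt) * [p*0.134782 + (1-p)*1.326030] = 0.765170; exercise = 0.000000; V(1,0) = max -> 0.765170
  V(1,1) = exp(-r*dt) * [p*1.326030 + (1-p)*3.756337] = 2.605428; exercise = 2.279811; V(1,1) = max -> 2.605428
  V(0,0) = exp(-r*dt) * [p*0.765170 + (1-p)*2.605428] = 1.735463; exercise = 0.480000; V(0,0) = max -> 1.735463

Answer: Price = V(0,0) = 1.7355


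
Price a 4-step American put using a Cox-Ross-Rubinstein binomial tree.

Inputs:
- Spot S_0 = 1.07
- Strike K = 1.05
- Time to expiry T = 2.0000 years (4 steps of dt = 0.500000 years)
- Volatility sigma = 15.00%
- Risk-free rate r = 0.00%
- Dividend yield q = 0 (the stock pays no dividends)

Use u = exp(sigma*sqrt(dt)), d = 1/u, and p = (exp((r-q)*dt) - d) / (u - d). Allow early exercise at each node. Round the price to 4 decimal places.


dt = T/N = 0.500000
u = exp(sigma*sqrt(dt)) = 1.111895; d = 1/u = 0.899365
p = (exp((r-q)*dt) - d) / (u - d) = 0.473508
Discount per step: exp(-r*dt) = 1.000000
Stock lattice S(k, i) with i counting down-moves:
  k=0: S(0,0) = 1.0700
  k=1: S(1,0) = 1.1897; S(1,1) = 0.9623
  k=2: S(2,0) = 1.3229; S(2,1) = 1.0700; S(2,2) = 0.8655
  k=3: S(3,0) = 1.4709; S(3,1) = 1.1897; S(3,2) = 0.9623; S(3,3) = 0.7784
  k=4: S(4,0) = 1.6355; S(4,1) = 1.3229; S(4,2) = 1.0700; S(4,3) = 0.8655; S(4,4) = 0.7000
Terminal payoffs V(N, i) = max(K - S_T, 0):
  V(4,0) = 0.000000; V(4,1) = 0.000000; V(4,2) = 0.000000; V(4,3) = 0.184522; V(4,4) = 0.349951
Backward induction: V(k, i) = exp(-r*dt) * [p * V(k+1, i) + (1-p) * V(k+1, i+1)]; then take max(V_cont, immediate exercise) for American.
  V(3,0) = exp(-r*dt) * [p*0.000000 + (1-p)*0.000000] = 0.000000; exercise = 0.000000; V(3,0) = max -> 0.000000
  V(3,1) = exp(-r*dt) * [p*0.000000 + (1-p)*0.000000] = 0.000000; exercise = 0.000000; V(3,1) = max -> 0.000000
  V(3,2) = exp(-r*dt) * [p*0.000000 + (1-p)*0.184522] = 0.097149; exercise = 0.087679; V(3,2) = max -> 0.097149
  V(3,3) = exp(-r*dt) * [p*0.184522 + (1-p)*0.349951] = 0.271619; exercise = 0.271619; V(3,3) = max -> 0.271619
  V(2,0) = exp(-r*dt) * [p*0.000000 + (1-p)*0.000000] = 0.000000; exercise = 0.000000; V(2,0) = max -> 0.000000
  V(2,1) = exp(-r*dt) * [p*0.000000 + (1-p)*0.097149] = 0.051148; exercise = 0.000000; V(2,1) = max -> 0.051148
  V(2,2) = exp(-r*dt) * [p*0.097149 + (1-p)*0.271619] = 0.189006; exercise = 0.184522; V(2,2) = max -> 0.189006
  V(1,0) = exp(-r*dt) * [p*0.000000 + (1-p)*0.051148] = 0.026929; exercise = 0.000000; V(1,0) = max -> 0.026929
  V(1,1) = exp(-r*dt) * [p*0.051148 + (1-p)*0.189006] = 0.123729; exercise = 0.087679; V(1,1) = max -> 0.123729
  V(0,0) = exp(-r*dt) * [p*0.026929 + (1-p)*0.123729] = 0.077894; exercise = 0.000000; V(0,0) = max -> 0.077894

Answer: Price = V(0,0) = 0.0779


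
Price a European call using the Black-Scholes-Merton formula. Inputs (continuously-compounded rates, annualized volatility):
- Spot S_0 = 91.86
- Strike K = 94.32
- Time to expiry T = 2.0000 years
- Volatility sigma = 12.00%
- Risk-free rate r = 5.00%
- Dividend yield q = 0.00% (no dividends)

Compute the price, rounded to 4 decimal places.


Answer: Price = 9.8020

Derivation:
d1 = (ln(S/K) + (r - q + 0.5*sigma^2) * T) / (sigma * sqrt(T)) = 0.51838247
d2 = d1 - sigma * sqrt(T) = 0.34867684
exp(-rT) = 0.90483742; exp(-qT) = 1.00000000
C = S_0 * exp(-qT) * N(d1) - K * exp(-rT) * N(d2)
N(d1) = 0.69790428; N(d2) = 0.63633403
C = 91.8600 * 1.00000000 * 0.69790428 - 94.3200 * 0.90483742 * 0.63633403 = 9.8020


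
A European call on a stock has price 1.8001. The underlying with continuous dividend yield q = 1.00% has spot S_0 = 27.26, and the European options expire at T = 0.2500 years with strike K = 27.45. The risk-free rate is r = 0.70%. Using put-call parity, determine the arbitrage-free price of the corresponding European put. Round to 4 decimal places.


Put-call parity: C - P = S_0 * exp(-qT) - K * exp(-rT).
S_0 * exp(-qT) = 27.2600 * 0.99750312 = 27.19193512
K * exp(-rT) = 27.4500 * 0.99825153 = 27.40200451
P = C - S*exp(-qT) + K*exp(-rT)
P = 1.8001 - 27.19193512 + 27.40200451 = 2.0102

Answer: Put price = 2.0102


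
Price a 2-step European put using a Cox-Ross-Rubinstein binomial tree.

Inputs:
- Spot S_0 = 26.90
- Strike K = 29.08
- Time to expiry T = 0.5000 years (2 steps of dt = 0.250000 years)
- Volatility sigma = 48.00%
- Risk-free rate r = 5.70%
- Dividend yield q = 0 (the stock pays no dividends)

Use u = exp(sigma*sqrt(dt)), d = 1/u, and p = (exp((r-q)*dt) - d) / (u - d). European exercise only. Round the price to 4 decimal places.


Answer: Price = V(0,0) = 4.4516

Derivation:
dt = T/N = 0.250000
u = exp(sigma*sqrt(dt)) = 1.271249; d = 1/u = 0.786628
p = (exp((r-q)*dt) - d) / (u - d) = 0.469901
Discount per step: exp(-r*dt) = 0.985851
Stock lattice S(k, i) with i counting down-moves:
  k=0: S(0,0) = 26.9000
  k=1: S(1,0) = 34.1966; S(1,1) = 21.1603
  k=2: S(2,0) = 43.4724; S(2,1) = 26.9000; S(2,2) = 16.6453
Terminal payoffs V(N, i) = max(K - S_T, 0):
  V(2,0) = 0.000000; V(2,1) = 2.180000; V(2,2) = 12.434727
Backward induction: V(k, i) = exp(-r*dt) * [p * V(k+1, i) + (1-p) * V(k+1, i+1)].
  V(1,0) = exp(-r*dt) * [p*0.000000 + (1-p)*2.180000] = 1.139265
  V(1,1) = exp(-r*dt) * [p*2.180000 + (1-p)*12.434727] = 7.508259
  V(0,0) = exp(-r*dt) * [p*1.139265 + (1-p)*7.508259] = 4.451571


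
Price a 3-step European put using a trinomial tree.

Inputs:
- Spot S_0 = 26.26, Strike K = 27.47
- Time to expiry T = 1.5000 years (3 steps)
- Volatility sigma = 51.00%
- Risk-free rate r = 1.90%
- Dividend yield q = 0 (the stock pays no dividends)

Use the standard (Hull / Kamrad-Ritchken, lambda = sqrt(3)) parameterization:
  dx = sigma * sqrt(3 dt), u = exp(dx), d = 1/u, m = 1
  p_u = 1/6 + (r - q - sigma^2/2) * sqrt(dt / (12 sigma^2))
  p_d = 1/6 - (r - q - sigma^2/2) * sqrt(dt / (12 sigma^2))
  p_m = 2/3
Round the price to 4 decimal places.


dt = T/N = 0.500000; dx = sigma*sqrt(3*dt) = 0.624620
u = exp(dx) = 1.867536; d = 1/u = 0.535465
p_u = 0.122220, p_m = 0.666667, p_d = 0.211114
Discount per step: exp(-r*dt) = 0.990545
Stock lattice S(k, j) with j the centered position index:
  k=0: S(0,+0) = 26.2600
  k=1: S(1,-1) = 14.0613; S(1,+0) = 26.2600; S(1,+1) = 49.0415
  k=2: S(2,-2) = 7.5293; S(2,-1) = 14.0613; S(2,+0) = 26.2600; S(2,+1) = 49.0415; S(2,+2) = 91.5868
  k=3: S(3,-3) = 4.0317; S(3,-2) = 7.5293; S(3,-1) = 14.0613; S(3,+0) = 26.2600; S(3,+1) = 49.0415; S(3,+2) = 91.5868; S(3,+3) = 171.0416
Terminal payoffs V(N, j) = max(K - S_T, 0):
  V(3,-3) = 23.438304; V(3,-2) = 19.940662; V(3,-1) = 13.408691; V(3,+0) = 1.210000; V(3,+1) = 0.000000; V(3,+2) = 0.000000; V(3,+3) = 0.000000
Backward induction: V(k, j) = exp(-r*dt) * [p_u * V(k+1, j+1) + p_m * V(k+1, j) + p_d * V(k+1, j-1)]
  V(2,-2) = exp(-r*dt) * [p_u*13.408691 + p_m*19.940662 + p_d*23.438304] = 19.692754
  V(2,-1) = exp(-r*dt) * [p_u*1.210000 + p_m*13.408691 + p_d*19.940662] = 13.171039
  V(2,+0) = exp(-r*dt) * [p_u*0.000000 + p_m*1.210000 + p_d*13.408691] = 3.603033
  V(2,+1) = exp(-r*dt) * [p_u*0.000000 + p_m*0.000000 + p_d*1.210000] = 0.253032
  V(2,+2) = exp(-r*dt) * [p_u*0.000000 + p_m*0.000000 + p_d*0.000000] = 0.000000
  V(1,-1) = exp(-r*dt) * [p_u*3.603033 + p_m*13.171039 + p_d*19.692754] = 13.251971
  V(1,+0) = exp(-r*dt) * [p_u*0.253032 + p_m*3.603033 + p_d*13.171039] = 5.164240
  V(1,+1) = exp(-r*dt) * [p_u*0.000000 + p_m*0.253032 + p_d*3.603033] = 0.920551
  V(0,+0) = exp(-r*dt) * [p_u*0.920551 + p_m*5.164240 + p_d*13.251971] = 6.292941

Answer: Price = V(0,0) = 6.2929


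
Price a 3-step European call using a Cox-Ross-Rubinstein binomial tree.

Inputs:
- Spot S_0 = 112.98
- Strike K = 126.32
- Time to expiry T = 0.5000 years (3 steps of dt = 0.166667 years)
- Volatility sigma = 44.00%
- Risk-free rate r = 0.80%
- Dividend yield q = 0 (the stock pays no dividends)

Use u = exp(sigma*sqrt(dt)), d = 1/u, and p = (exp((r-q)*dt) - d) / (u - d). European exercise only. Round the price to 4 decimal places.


dt = T/N = 0.166667
u = exp(sigma*sqrt(dt)) = 1.196774; d = 1/u = 0.835580
p = (exp((r-q)*dt) - d) / (u - d) = 0.458907
Discount per step: exp(-r*dt) = 0.998668
Stock lattice S(k, i) with i counting down-moves:
  k=0: S(0,0) = 112.9800
  k=1: S(1,0) = 135.2115; S(1,1) = 94.4038
  k=2: S(2,0) = 161.8175; S(2,1) = 112.9800; S(2,2) = 78.8819
  k=3: S(3,0) = 193.6589; S(3,1) = 135.2115; S(3,2) = 94.4038; S(3,3) = 65.9122
Terminal payoffs V(N, i) = max(S_T - K, 0):
  V(3,0) = 67.338937; V(3,1) = 8.891478; V(3,2) = 0.000000; V(3,3) = 0.000000
Backward induction: V(k, i) = exp(-r*dt) * [p * V(k+1, i) + (1-p) * V(k+1, i+1)].
  V(2,0) = exp(-r*dt) * [p*67.338937 + (1-p)*8.891478] = 35.665839
  V(2,1) = exp(-r*dt) * [p*8.891478 + (1-p)*0.000000] = 4.074925
  V(2,2) = exp(-r*dt) * [p*0.000000 + (1-p)*0.000000] = 0.000000
  V(1,0) = exp(-r*dt) * [p*35.665839 + (1-p)*4.074925] = 18.547469
  V(1,1) = exp(-r*dt) * [p*4.074925 + (1-p)*0.000000] = 1.867520
  V(0,0) = exp(-r*dt) * [p*18.547469 + (1-p)*1.867520] = 9.509377

Answer: Price = V(0,0) = 9.5094


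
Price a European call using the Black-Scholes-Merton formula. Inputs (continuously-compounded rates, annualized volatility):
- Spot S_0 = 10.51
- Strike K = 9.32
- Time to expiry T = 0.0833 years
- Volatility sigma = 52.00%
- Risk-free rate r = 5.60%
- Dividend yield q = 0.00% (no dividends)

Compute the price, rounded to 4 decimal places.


Answer: Price = 1.4015

Derivation:
d1 = (ln(S/K) + (r - q + 0.5*sigma^2) * T) / (sigma * sqrt(T)) = 0.90678684
d2 = d1 - sigma * sqrt(T) = 0.75670579
exp(-rT) = 0.99534606; exp(-qT) = 1.00000000
C = S_0 * exp(-qT) * N(d1) - K * exp(-rT) * N(d2)
N(d1) = 0.81774023; N(d2) = 0.77538693
C = 10.5100 * 1.00000000 * 0.81774023 - 9.3200 * 0.99534606 * 0.77538693 = 1.4015


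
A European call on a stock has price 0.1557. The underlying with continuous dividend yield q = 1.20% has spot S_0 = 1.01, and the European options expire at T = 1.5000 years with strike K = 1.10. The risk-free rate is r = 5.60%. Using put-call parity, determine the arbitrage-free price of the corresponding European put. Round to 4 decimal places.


Answer: Put price = 0.1751

Derivation:
Put-call parity: C - P = S_0 * exp(-qT) - K * exp(-rT).
S_0 * exp(-qT) = 1.0100 * 0.98216103 = 0.99198264
K * exp(-rT) = 1.1000 * 0.91943126 = 1.01137438
P = C - S*exp(-qT) + K*exp(-rT)
P = 0.1557 - 0.99198264 + 1.01137438 = 0.1751


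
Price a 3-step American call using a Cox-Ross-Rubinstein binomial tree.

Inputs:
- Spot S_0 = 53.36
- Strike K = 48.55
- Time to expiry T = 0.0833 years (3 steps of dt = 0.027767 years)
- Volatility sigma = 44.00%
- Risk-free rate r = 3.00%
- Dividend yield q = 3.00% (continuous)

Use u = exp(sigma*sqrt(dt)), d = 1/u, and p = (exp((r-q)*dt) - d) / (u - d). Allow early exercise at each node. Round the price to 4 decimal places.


Answer: Price = V(0,0) = 5.6014

Derivation:
dt = T/N = 0.027767
u = exp(sigma*sqrt(dt)) = 1.076073; d = 1/u = 0.929305
p = (exp((r-q)*dt) - d) / (u - d) = 0.481679
Discount per step: exp(-r*dt) = 0.999167
Stock lattice S(k, i) with i counting down-moves:
  k=0: S(0,0) = 53.3600
  k=1: S(1,0) = 57.4193; S(1,1) = 49.5877
  k=2: S(2,0) = 61.7874; S(2,1) = 53.3600; S(2,2) = 46.0821
  k=3: S(3,0) = 66.4877; S(3,1) = 57.4193; S(3,2) = 49.5877; S(3,3) = 42.8243
Terminal payoffs V(N, i) = max(S_T - K, 0):
  V(3,0) = 17.937729; V(3,1) = 8.869276; V(3,2) = 1.037696; V(3,3) = 0.000000
Backward induction: V(k, i) = exp(-r*dt) * [p * V(k+1, i) + (1-p) * V(k+1, i+1)]; then take max(V_cont, immediate exercise) for American.
  V(2,0) = exp(-r*dt) * [p*17.937729 + (1-p)*8.869276] = 13.226333; exercise = 13.237355; V(2,0) = max -> 13.237355
  V(2,1) = exp(-r*dt) * [p*8.869276 + (1-p)*1.037696] = 4.805995; exercise = 4.810000; V(2,1) = max -> 4.810000
  V(2,2) = exp(-r*dt) * [p*1.037696 + (1-p)*0.000000] = 0.499420; exercise = 0.000000; V(2,2) = max -> 0.499420
  V(1,0) = exp(-r*dt) * [p*13.237355 + (1-p)*4.810000] = 8.861891; exercise = 8.869276; V(1,0) = max -> 8.869276
  V(1,1) = exp(-r*dt) * [p*4.810000 + (1-p)*0.499420] = 2.573589; exercise = 1.037696; V(1,1) = max -> 2.573589
  V(0,0) = exp(-r*dt) * [p*8.869276 + (1-p)*2.573589] = 5.601418; exercise = 4.810000; V(0,0) = max -> 5.601418


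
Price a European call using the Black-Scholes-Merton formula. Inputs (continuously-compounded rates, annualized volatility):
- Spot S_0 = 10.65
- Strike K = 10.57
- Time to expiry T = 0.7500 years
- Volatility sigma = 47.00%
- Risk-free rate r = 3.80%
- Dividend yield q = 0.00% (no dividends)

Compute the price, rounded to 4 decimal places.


Answer: Price = 1.8821

Derivation:
d1 = (ln(S/K) + (r - q + 0.5*sigma^2) * T) / (sigma * sqrt(T)) = 0.29205962
d2 = d1 - sigma * sqrt(T) = -0.11497232
exp(-rT) = 0.97190229; exp(-qT) = 1.00000000
C = S_0 * exp(-qT) * N(d1) - K * exp(-rT) * N(d2)
N(d1) = 0.61487948; N(d2) = 0.45423353
C = 10.6500 * 1.00000000 * 0.61487948 - 10.5700 * 0.97190229 * 0.45423353 = 1.8821


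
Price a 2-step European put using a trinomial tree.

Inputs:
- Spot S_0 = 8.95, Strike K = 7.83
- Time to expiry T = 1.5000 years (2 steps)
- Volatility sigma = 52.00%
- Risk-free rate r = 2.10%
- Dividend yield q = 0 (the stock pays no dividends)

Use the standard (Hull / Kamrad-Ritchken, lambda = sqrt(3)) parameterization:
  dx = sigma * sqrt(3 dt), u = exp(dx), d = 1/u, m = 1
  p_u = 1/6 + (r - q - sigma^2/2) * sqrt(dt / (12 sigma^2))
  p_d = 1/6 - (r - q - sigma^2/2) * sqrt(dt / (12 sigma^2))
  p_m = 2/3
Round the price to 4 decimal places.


Answer: Price = V(0,0) = 1.3500

Derivation:
dt = T/N = 0.750000; dx = sigma*sqrt(3*dt) = 0.780000
u = exp(dx) = 2.181472; d = 1/u = 0.458406
p_u = 0.111763, p_m = 0.666667, p_d = 0.221571
Discount per step: exp(-r*dt) = 0.984373
Stock lattice S(k, j) with j the centered position index:
  k=0: S(0,+0) = 8.9500
  k=1: S(1,-1) = 4.1027; S(1,+0) = 8.9500; S(1,+1) = 19.5242
  k=2: S(2,-2) = 1.8807; S(2,-1) = 4.1027; S(2,+0) = 8.9500; S(2,+1) = 19.5242; S(2,+2) = 42.5915
Terminal payoffs V(N, j) = max(K - S_T, 0):
  V(2,-2) = 5.949282; V(2,-1) = 3.727266; V(2,+0) = 0.000000; V(2,+1) = 0.000000; V(2,+2) = 0.000000
Backward induction: V(k, j) = exp(-r*dt) * [p_u * V(k+1, j+1) + p_m * V(k+1, j) + p_d * V(k+1, j-1)]
  V(1,-1) = exp(-r*dt) * [p_u*0.000000 + p_m*3.727266 + p_d*5.949282] = 3.743601
  V(1,+0) = exp(-r*dt) * [p_u*0.000000 + p_m*0.000000 + p_d*3.727266] = 0.812947
  V(1,+1) = exp(-r*dt) * [p_u*0.000000 + p_m*0.000000 + p_d*0.000000] = 0.000000
  V(0,+0) = exp(-r*dt) * [p_u*0.000000 + p_m*0.812947 + p_d*3.743601] = 1.350005


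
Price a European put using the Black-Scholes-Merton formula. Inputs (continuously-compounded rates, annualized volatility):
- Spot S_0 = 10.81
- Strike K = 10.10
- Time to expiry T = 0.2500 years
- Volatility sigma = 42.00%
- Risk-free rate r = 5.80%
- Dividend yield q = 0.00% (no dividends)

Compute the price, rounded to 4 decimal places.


Answer: Price = 0.5063

Derivation:
d1 = (ln(S/K) + (r - q + 0.5*sigma^2) * T) / (sigma * sqrt(T)) = 0.49755337
d2 = d1 - sigma * sqrt(T) = 0.28755337
exp(-rT) = 0.98560462; exp(-qT) = 1.00000000
P = K * exp(-rT) * N(-d2) - S_0 * exp(-qT) * N(-d1)
N(-d1) = 0.30939944; N(-d2) = 0.38684432
P = 10.1000 * 0.98560462 * 0.38684432 - 10.8100 * 1.00000000 * 0.30939944 = 0.5063


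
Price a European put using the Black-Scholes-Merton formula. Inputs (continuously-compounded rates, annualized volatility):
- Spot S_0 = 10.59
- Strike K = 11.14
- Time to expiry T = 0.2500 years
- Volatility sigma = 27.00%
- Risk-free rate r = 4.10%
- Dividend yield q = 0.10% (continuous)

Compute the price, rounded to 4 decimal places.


Answer: Price = 0.8272

Derivation:
d1 = (ln(S/K) + (r - q + 0.5*sigma^2) * T) / (sigma * sqrt(T)) = -0.23347833
d2 = d1 - sigma * sqrt(T) = -0.36847833
exp(-rT) = 0.98980235; exp(-qT) = 0.99975003
P = K * exp(-rT) * N(-d2) - S_0 * exp(-qT) * N(-d1)
N(-d1) = 0.59230500; N(-d2) = 0.64374170
P = 11.1400 * 0.98980235 * 0.64374170 - 10.5900 * 0.99975003 * 0.59230500 = 0.8272


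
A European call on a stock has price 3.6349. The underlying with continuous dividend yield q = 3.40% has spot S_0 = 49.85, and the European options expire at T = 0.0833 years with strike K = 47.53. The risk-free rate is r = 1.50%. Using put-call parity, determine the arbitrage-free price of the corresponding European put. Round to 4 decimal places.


Answer: Put price = 1.3965

Derivation:
Put-call parity: C - P = S_0 * exp(-qT) - K * exp(-rT).
S_0 * exp(-qT) = 49.8500 * 0.99717181 = 49.70901457
K * exp(-rT) = 47.5300 * 0.99875128 = 47.47064835
P = C - S*exp(-qT) + K*exp(-rT)
P = 3.6349 - 49.70901457 + 47.47064835 = 1.3965


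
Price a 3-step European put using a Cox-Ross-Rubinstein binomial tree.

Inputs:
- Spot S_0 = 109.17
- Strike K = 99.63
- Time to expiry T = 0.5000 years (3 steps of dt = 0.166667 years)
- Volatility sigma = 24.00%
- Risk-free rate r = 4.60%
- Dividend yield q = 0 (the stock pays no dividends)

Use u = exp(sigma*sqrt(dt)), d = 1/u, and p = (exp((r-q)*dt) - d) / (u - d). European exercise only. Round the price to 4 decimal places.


dt = T/N = 0.166667
u = exp(sigma*sqrt(dt)) = 1.102940; d = 1/u = 0.906667
p = (exp((r-q)*dt) - d) / (u - d) = 0.514736
Discount per step: exp(-r*dt) = 0.992363
Stock lattice S(k, i) with i counting down-moves:
  k=0: S(0,0) = 109.1700
  k=1: S(1,0) = 120.4080; S(1,1) = 98.9809
  k=2: S(2,0) = 132.8028; S(2,1) = 109.1700; S(2,2) = 89.7427
  k=3: S(3,0) = 146.4736; S(3,1) = 120.4080; S(3,2) = 98.9809; S(3,3) = 81.3668
Terminal payoffs V(N, i) = max(K - S_T, 0):
  V(3,0) = 0.000000; V(3,1) = 0.000000; V(3,2) = 0.649119; V(3,3) = 18.263183
Backward induction: V(k, i) = exp(-r*dt) * [p * V(k+1, i) + (1-p) * V(k+1, i+1)].
  V(2,0) = exp(-r*dt) * [p*0.000000 + (1-p)*0.000000] = 0.000000
  V(2,1) = exp(-r*dt) * [p*0.000000 + (1-p)*0.649119] = 0.312588
  V(2,2) = exp(-r*dt) * [p*0.649119 + (1-p)*18.263183] = 9.126352
  V(1,0) = exp(-r*dt) * [p*0.000000 + (1-p)*0.312588] = 0.150529
  V(1,1) = exp(-r*dt) * [p*0.312588 + (1-p)*9.126352] = 4.554537
  V(0,0) = exp(-r*dt) * [p*0.150529 + (1-p)*4.554537] = 2.270164

Answer: Price = V(0,0) = 2.2702


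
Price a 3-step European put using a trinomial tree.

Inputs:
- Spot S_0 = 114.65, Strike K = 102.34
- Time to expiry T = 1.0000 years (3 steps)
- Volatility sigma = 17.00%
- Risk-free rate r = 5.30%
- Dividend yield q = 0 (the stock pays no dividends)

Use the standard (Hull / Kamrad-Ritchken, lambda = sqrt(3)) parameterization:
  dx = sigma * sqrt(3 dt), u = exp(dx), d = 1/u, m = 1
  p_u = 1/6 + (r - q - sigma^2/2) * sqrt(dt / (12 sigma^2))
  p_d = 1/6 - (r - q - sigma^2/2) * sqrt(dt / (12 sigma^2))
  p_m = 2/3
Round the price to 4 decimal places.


Answer: Price = V(0,0) = 1.6903

Derivation:
dt = T/N = 0.333333; dx = sigma*sqrt(3*dt) = 0.170000
u = exp(dx) = 1.185305; d = 1/u = 0.843665
p_u = 0.204461, p_m = 0.666667, p_d = 0.128873
Discount per step: exp(-r*dt) = 0.982488
Stock lattice S(k, j) with j the centered position index:
  k=0: S(0,+0) = 114.6500
  k=1: S(1,-1) = 96.7262; S(1,+0) = 114.6500; S(1,+1) = 135.8952
  k=2: S(2,-2) = 81.6045; S(2,-1) = 96.7262; S(2,+0) = 114.6500; S(2,+1) = 135.8952; S(2,+2) = 161.0772
  k=3: S(3,-3) = 68.8468; S(3,-2) = 81.6045; S(3,-1) = 96.7262; S(3,+0) = 114.6500; S(3,+1) = 135.8952; S(3,+2) = 161.0772; S(3,+3) = 190.9256
Terminal payoffs V(N, j) = max(K - S_T, 0):
  V(3,-3) = 33.493182; V(3,-2) = 20.735532; V(3,-1) = 5.613829; V(3,+0) = 0.000000; V(3,+1) = 0.000000; V(3,+2) = 0.000000; V(3,+3) = 0.000000
Backward induction: V(k, j) = exp(-r*dt) * [p_u * V(k+1, j+1) + p_m * V(k+1, j) + p_d * V(k+1, j-1)]
  V(2,-2) = exp(-r*dt) * [p_u*5.613829 + p_m*20.735532 + p_d*33.493182] = 18.950088
  V(2,-1) = exp(-r*dt) * [p_u*0.000000 + p_m*5.613829 + p_d*20.735532] = 6.302461
  V(2,+0) = exp(-r*dt) * [p_u*0.000000 + p_m*0.000000 + p_d*5.613829] = 0.710799
  V(2,+1) = exp(-r*dt) * [p_u*0.000000 + p_m*0.000000 + p_d*0.000000] = 0.000000
  V(2,+2) = exp(-r*dt) * [p_u*0.000000 + p_m*0.000000 + p_d*0.000000] = 0.000000
  V(1,-1) = exp(-r*dt) * [p_u*0.710799 + p_m*6.302461 + p_d*18.950088] = 6.670229
  V(1,+0) = exp(-r*dt) * [p_u*0.000000 + p_m*0.710799 + p_d*6.302461] = 1.263559
  V(1,+1) = exp(-r*dt) * [p_u*0.000000 + p_m*0.000000 + p_d*0.710799] = 0.089998
  V(0,+0) = exp(-r*dt) * [p_u*0.089998 + p_m*1.263559 + p_d*6.670229] = 1.690257


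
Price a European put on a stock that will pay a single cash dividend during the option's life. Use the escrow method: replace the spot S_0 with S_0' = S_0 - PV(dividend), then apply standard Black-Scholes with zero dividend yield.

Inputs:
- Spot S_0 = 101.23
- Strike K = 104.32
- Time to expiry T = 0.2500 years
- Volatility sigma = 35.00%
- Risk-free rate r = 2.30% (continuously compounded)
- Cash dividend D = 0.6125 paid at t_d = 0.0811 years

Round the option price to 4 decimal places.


PV(D) = D * exp(-r * t_d) = 0.6125 * 0.99813644 = 0.61135857
S_0' = S_0 - PV(D) = 101.2300 - 0.61135857 = 100.61864143
d1 = (ln(S_0'/K) + (r + sigma^2/2)*T) / (sigma*sqrt(T)) = -0.08607460
d2 = d1 - sigma*sqrt(T) = -0.26107460
exp(-rT) = 0.99426650
N(-d1) = 0.53429644; N(-d2) = 0.60298251
P = K * exp(-rT) * N(-d2) - S_0' * N(-d1) = 104.3200 * 0.99426650 * 0.60298251 - 100.61864143 * 0.53429644 = 8.7823

Answer: Price = 8.7823


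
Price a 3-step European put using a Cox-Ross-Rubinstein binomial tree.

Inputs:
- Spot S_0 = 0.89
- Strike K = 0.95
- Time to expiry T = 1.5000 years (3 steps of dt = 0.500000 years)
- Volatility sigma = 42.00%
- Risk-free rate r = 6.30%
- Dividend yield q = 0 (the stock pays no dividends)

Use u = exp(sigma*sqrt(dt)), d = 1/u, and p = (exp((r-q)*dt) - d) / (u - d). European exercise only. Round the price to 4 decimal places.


Answer: Price = V(0,0) = 0.1775

Derivation:
dt = T/N = 0.500000
u = exp(sigma*sqrt(dt)) = 1.345795; d = 1/u = 0.743055
p = (exp((r-q)*dt) - d) / (u - d) = 0.479388
Discount per step: exp(-r*dt) = 0.968991
Stock lattice S(k, i) with i counting down-moves:
  k=0: S(0,0) = 0.8900
  k=1: S(1,0) = 1.1978; S(1,1) = 0.6613
  k=2: S(2,0) = 1.6119; S(2,1) = 0.8900; S(2,2) = 0.4914
  k=3: S(3,0) = 2.1693; S(3,1) = 1.1978; S(3,2) = 0.6613; S(3,3) = 0.3651
Terminal payoffs V(N, i) = max(K - S_T, 0):
  V(3,0) = 0.000000; V(3,1) = 0.000000; V(3,2) = 0.288681; V(3,3) = 0.584865
Backward induction: V(k, i) = exp(-r*dt) * [p * V(k+1, i) + (1-p) * V(k+1, i+1)].
  V(2,0) = exp(-r*dt) * [p*0.000000 + (1-p)*0.000000] = 0.000000
  V(2,1) = exp(-r*dt) * [p*0.000000 + (1-p)*0.288681] = 0.145630
  V(2,2) = exp(-r*dt) * [p*0.288681 + (1-p)*0.584865] = 0.429145
  V(1,0) = exp(-r*dt) * [p*0.000000 + (1-p)*0.145630] = 0.073466
  V(1,1) = exp(-r*dt) * [p*0.145630 + (1-p)*0.429145] = 0.284139
  V(0,0) = exp(-r*dt) * [p*0.073466 + (1-p)*0.284139] = 0.177465


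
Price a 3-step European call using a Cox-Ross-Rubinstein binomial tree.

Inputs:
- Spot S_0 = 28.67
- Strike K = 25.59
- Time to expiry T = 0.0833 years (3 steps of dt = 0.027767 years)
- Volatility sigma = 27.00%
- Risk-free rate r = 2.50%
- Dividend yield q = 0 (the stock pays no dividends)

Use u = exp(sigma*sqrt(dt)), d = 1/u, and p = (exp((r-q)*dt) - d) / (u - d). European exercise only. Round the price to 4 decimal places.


Answer: Price = V(0,0) = 3.2020

Derivation:
dt = T/N = 0.027767
u = exp(sigma*sqrt(dt)) = 1.046018; d = 1/u = 0.956006
p = (exp((r-q)*dt) - d) / (u - d) = 0.496469
Discount per step: exp(-r*dt) = 0.999306
Stock lattice S(k, i) with i counting down-moves:
  k=0: S(0,0) = 28.6700
  k=1: S(1,0) = 29.9893; S(1,1) = 27.4087
  k=2: S(2,0) = 31.3694; S(2,1) = 28.6700; S(2,2) = 26.2029
  k=3: S(3,0) = 32.8130; S(3,1) = 29.9893; S(3,2) = 27.4087; S(3,3) = 25.0501
Terminal payoffs V(N, i) = max(S_T - K, 0):
  V(3,0) = 7.222984; V(3,1) = 4.399349; V(3,2) = 1.818695; V(3,3) = 0.000000
Backward induction: V(k, i) = exp(-r*dt) * [p * V(k+1, i) + (1-p) * V(k+1, i+1)].
  V(2,0) = exp(-r*dt) * [p*7.222984 + (1-p)*4.399349] = 5.797170
  V(2,1) = exp(-r*dt) * [p*4.399349 + (1-p)*1.818695] = 3.097758
  V(2,2) = exp(-r*dt) * [p*1.818695 + (1-p)*0.000000] = 0.902298
  V(1,0) = exp(-r*dt) * [p*5.797170 + (1-p)*3.097758] = 4.434852
  V(1,1) = exp(-r*dt) * [p*3.097758 + (1-p)*0.902298] = 1.990893
  V(0,0) = exp(-r*dt) * [p*4.434852 + (1-p)*1.990893] = 3.202018


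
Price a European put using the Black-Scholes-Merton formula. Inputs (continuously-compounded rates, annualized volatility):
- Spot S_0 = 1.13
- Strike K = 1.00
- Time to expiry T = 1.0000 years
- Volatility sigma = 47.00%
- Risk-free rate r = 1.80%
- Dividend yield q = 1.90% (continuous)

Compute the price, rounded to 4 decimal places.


d1 = (ln(S/K) + (r - q + 0.5*sigma^2) * T) / (sigma * sqrt(T)) = 0.49290986
d2 = d1 - sigma * sqrt(T) = 0.02290986
exp(-rT) = 0.98216103; exp(-qT) = 0.98117936
P = K * exp(-rT) * N(-d2) - S_0 * exp(-qT) * N(-d1)
N(-d1) = 0.31103814; N(-d2) = 0.49086109
P = 1.0000 * 0.98216103 * 0.49086109 - 1.1300 * 0.98117936 * 0.31103814 = 0.1372

Answer: Price = 0.1372


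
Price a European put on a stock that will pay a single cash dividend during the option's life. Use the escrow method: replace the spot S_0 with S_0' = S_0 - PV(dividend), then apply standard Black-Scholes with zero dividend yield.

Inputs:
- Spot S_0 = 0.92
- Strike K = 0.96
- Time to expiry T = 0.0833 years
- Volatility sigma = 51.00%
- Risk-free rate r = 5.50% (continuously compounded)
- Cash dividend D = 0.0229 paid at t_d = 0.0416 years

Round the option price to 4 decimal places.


Answer: Price = 0.0885

Derivation:
PV(D) = D * exp(-r * t_d) = 0.0229 * 0.99771462 = 0.02284766
S_0' = S_0 - PV(D) = 0.9200 - 0.02284766 = 0.89715234
d1 = (ln(S_0'/K) + (r + sigma^2/2)*T) / (sigma*sqrt(T)) = -0.35526336
d2 = d1 - sigma*sqrt(T) = -0.50245823
exp(-rT) = 0.99542898
N(-d1) = 0.63880385; N(-d2) = 0.69232739
P = K * exp(-rT) * N(-d2) - S_0' * N(-d1) = 0.9600 * 0.99542898 * 0.69232739 - 0.89715234 * 0.63880385 = 0.0885


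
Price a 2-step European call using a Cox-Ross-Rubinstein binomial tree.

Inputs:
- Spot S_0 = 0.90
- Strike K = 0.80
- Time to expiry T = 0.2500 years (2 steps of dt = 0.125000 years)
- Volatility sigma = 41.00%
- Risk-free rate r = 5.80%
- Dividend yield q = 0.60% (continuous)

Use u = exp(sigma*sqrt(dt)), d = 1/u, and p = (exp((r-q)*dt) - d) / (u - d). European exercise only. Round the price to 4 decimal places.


Answer: Price = V(0,0) = 0.1431

Derivation:
dt = T/N = 0.125000
u = exp(sigma*sqrt(dt)) = 1.155990; d = 1/u = 0.865060
p = (exp((r-q)*dt) - d) / (u - d) = 0.486239
Discount per step: exp(-r*dt) = 0.992776
Stock lattice S(k, i) with i counting down-moves:
  k=0: S(0,0) = 0.9000
  k=1: S(1,0) = 1.0404; S(1,1) = 0.7786
  k=2: S(2,0) = 1.2027; S(2,1) = 0.9000; S(2,2) = 0.6735
Terminal payoffs V(N, i) = max(S_T - K, 0):
  V(2,0) = 0.402681; V(2,1) = 0.100000; V(2,2) = 0.000000
Backward induction: V(k, i) = exp(-r*dt) * [p * V(k+1, i) + (1-p) * V(k+1, i+1)].
  V(1,0) = exp(-r*dt) * [p*0.402681 + (1-p)*0.100000] = 0.245390
  V(1,1) = exp(-r*dt) * [p*0.100000 + (1-p)*0.000000] = 0.048273
  V(0,0) = exp(-r*dt) * [p*0.245390 + (1-p)*0.048273] = 0.143078


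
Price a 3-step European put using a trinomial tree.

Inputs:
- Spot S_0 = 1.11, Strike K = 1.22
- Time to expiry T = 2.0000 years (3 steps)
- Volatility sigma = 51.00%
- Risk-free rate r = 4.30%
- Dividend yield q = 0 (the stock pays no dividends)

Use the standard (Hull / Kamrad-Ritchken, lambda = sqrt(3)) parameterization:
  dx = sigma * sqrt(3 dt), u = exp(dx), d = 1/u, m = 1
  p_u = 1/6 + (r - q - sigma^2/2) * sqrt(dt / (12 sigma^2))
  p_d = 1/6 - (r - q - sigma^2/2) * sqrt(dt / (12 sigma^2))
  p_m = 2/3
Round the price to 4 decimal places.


dt = T/N = 0.666667; dx = sigma*sqrt(3*dt) = 0.721249
u = exp(dx) = 2.057001; d = 1/u = 0.486145
p_u = 0.126436, p_m = 0.666667, p_d = 0.206898
Discount per step: exp(-r*dt) = 0.971740
Stock lattice S(k, j) with j the centered position index:
  k=0: S(0,+0) = 1.1100
  k=1: S(1,-1) = 0.5396; S(1,+0) = 1.1100; S(1,+1) = 2.2833
  k=2: S(2,-2) = 0.2623; S(2,-1) = 0.5396; S(2,+0) = 1.1100; S(2,+1) = 2.2833; S(2,+2) = 4.6967
  k=3: S(3,-3) = 0.1275; S(3,-2) = 0.2623; S(3,-1) = 0.5396; S(3,+0) = 1.1100; S(3,+1) = 2.2833; S(3,+2) = 4.6967; S(3,+3) = 9.6611
Terminal payoffs V(N, j) = max(K - S_T, 0):
  V(3,-3) = 1.092468; V(3,-2) = 0.957666; V(3,-1) = 0.680379; V(3,+0) = 0.110000; V(3,+1) = 0.000000; V(3,+2) = 0.000000; V(3,+3) = 0.000000
Backward induction: V(k, j) = exp(-r*dt) * [p_u * V(k+1, j+1) + p_m * V(k+1, j) + p_d * V(k+1, j-1)]
  V(2,-2) = exp(-r*dt) * [p_u*0.680379 + p_m*0.957666 + p_d*1.092468] = 0.923637
  V(2,-1) = exp(-r*dt) * [p_u*0.110000 + p_m*0.680379 + p_d*0.957666] = 0.646823
  V(2,+0) = exp(-r*dt) * [p_u*0.000000 + p_m*0.110000 + p_d*0.680379] = 0.208052
  V(2,+1) = exp(-r*dt) * [p_u*0.000000 + p_m*0.000000 + p_d*0.110000] = 0.022116
  V(2,+2) = exp(-r*dt) * [p_u*0.000000 + p_m*0.000000 + p_d*0.000000] = 0.000000
  V(1,-1) = exp(-r*dt) * [p_u*0.208052 + p_m*0.646823 + p_d*0.923637] = 0.630289
  V(1,+0) = exp(-r*dt) * [p_u*0.022116 + p_m*0.208052 + p_d*0.646823] = 0.267543
  V(1,+1) = exp(-r*dt) * [p_u*0.000000 + p_m*0.022116 + p_d*0.208052] = 0.056156
  V(0,+0) = exp(-r*dt) * [p_u*0.056156 + p_m*0.267543 + p_d*0.630289] = 0.306941

Answer: Price = V(0,0) = 0.3069


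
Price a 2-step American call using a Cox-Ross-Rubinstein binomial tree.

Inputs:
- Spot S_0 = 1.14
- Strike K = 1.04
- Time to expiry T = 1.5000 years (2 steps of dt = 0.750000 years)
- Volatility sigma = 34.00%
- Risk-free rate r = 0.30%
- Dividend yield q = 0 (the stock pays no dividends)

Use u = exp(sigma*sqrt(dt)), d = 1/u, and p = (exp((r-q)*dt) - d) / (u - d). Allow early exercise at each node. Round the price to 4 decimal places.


Answer: Price = V(0,0) = 0.2361

Derivation:
dt = T/N = 0.750000
u = exp(sigma*sqrt(dt)) = 1.342386; d = 1/u = 0.744942
p = (exp((r-q)*dt) - d) / (u - d) = 0.430685
Discount per step: exp(-r*dt) = 0.997753
Stock lattice S(k, i) with i counting down-moves:
  k=0: S(0,0) = 1.1400
  k=1: S(1,0) = 1.5303; S(1,1) = 0.8492
  k=2: S(2,0) = 2.0543; S(2,1) = 1.1400; S(2,2) = 0.6326
Terminal payoffs V(N, i) = max(S_T - K, 0):
  V(2,0) = 1.014280; V(2,1) = 0.100000; V(2,2) = 0.000000
Backward induction: V(k, i) = exp(-r*dt) * [p * V(k+1, i) + (1-p) * V(k+1, i+1)]; then take max(V_cont, immediate exercise) for American.
  V(1,0) = exp(-r*dt) * [p*1.014280 + (1-p)*0.100000] = 0.492657; exercise = 0.490320; V(1,0) = max -> 0.492657
  V(1,1) = exp(-r*dt) * [p*0.100000 + (1-p)*0.000000] = 0.042972; exercise = 0.000000; V(1,1) = max -> 0.042972
  V(0,0) = exp(-r*dt) * [p*0.492657 + (1-p)*0.042972] = 0.236113; exercise = 0.100000; V(0,0) = max -> 0.236113


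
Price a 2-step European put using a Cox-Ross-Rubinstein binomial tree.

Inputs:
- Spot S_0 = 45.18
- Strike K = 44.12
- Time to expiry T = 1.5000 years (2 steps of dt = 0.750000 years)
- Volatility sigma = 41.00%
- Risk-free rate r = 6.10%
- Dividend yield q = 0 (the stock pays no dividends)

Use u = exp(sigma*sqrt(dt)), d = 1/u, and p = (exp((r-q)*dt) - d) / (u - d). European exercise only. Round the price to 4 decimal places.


dt = T/N = 0.750000
u = exp(sigma*sqrt(dt)) = 1.426281; d = 1/u = 0.701124
p = (exp((r-q)*dt) - d) / (u - d) = 0.476709
Discount per step: exp(-r*dt) = 0.955281
Stock lattice S(k, i) with i counting down-moves:
  k=0: S(0,0) = 45.1800
  k=1: S(1,0) = 64.4394; S(1,1) = 31.6768
  k=2: S(2,0) = 91.9087; S(2,1) = 45.1800; S(2,2) = 22.2094
Terminal payoffs V(N, i) = max(K - S_T, 0):
  V(2,0) = 0.000000; V(2,1) = 0.000000; V(2,2) = 21.910643
Backward induction: V(k, i) = exp(-r*dt) * [p * V(k+1, i) + (1-p) * V(k+1, i+1)].
  V(1,0) = exp(-r*dt) * [p*0.000000 + (1-p)*0.000000] = 0.000000
  V(1,1) = exp(-r*dt) * [p*0.000000 + (1-p)*21.910643] = 10.952915
  V(0,0) = exp(-r*dt) * [p*0.000000 + (1-p)*10.952915] = 5.475255

Answer: Price = V(0,0) = 5.4753
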